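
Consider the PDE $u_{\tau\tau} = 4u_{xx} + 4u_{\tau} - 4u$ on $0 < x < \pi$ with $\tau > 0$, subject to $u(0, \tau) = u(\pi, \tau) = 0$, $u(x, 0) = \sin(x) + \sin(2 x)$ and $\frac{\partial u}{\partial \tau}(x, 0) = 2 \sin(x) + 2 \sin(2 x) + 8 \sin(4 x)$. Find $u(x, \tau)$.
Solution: Substitute $u = e^{2\tau}w$.
Then $u_{\tau} = e^{2\tau}(w_{\tau} + 2w)$, $u_{\tau\tau} = e^{2\tau}(w_{\tau\tau} + 4w_{\tau} + 4w)$, $u_{xx} = e^{2\tau}w_{xx}$; substituting and dividing by $e^{2\tau}$, the lower-order terms cancel: $w_{\tau\tau} = 4w_{xx}$ (standard wave equation).
Data for $w$: $w(x,0) = u(x,0) = \sin(x) + \sin(2 x)$; $w_{\tau}(x,0) = u_{\tau}(x,0) - 2u(x,0) = 8 \sin(4 x)$. The boundary conditions carry over: $w(0,\tau) = w(\pi,\tau) = 0$.
Separating variables: $w = \sum [A_n \cos(\omega_n \tau) + B_n \sin(\omega_n \tau)] \sin(nx)$, $\omega_n = 2n$. From ICs ($B_n$ = velocity coefficient / $\omega_n$): $A_1=1, A_2=1, B_4=1$.
So $w(x,\tau) = \sin(x) \cos(2 \tau) + \sin(2 x) \cos(4 \tau) + \sin(4 x) \sin(8 \tau)$, and $u(x,\tau) = e^{2\tau}w(x,\tau)$.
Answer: $u(x, \tau) = e^{2 \tau} \sin(8 \tau) \sin(4 x) + e^{2 \tau} \sin(x) \cos(2 \tau) + e^{2 \tau} \sin(2 x) \cos(4 \tau)$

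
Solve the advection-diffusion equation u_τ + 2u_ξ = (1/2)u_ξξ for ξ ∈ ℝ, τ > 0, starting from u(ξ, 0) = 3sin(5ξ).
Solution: Moving frame: η = ξ - 2τ, σ = τ, u = w(η,σ), so u_τ = w_σ - 2w_η and u_ξξ = w_ηη.
Hence u_τ + 2u_ξ = w_σ and the PDE becomes the heat equation w_σ = (1/2)w_ηη on η ∈ ℝ.
Initial data: w(η,0) = u(η,0) = 3sin(5η). Each mode sin(nη) decays as exp(-n²σ/2) on ℝ, so w(η,σ) = Σ c_n exp(-n²σ/2) sin(nη) with c_5=3: w(η,σ) = 3exp(-25σ/2)sin(5η).
Substituting back: u(ξ,τ) = w(ξ - 2τ, τ).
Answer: u(ξ, τ) = 3exp(-25τ/2)sin(5ξ - 10τ)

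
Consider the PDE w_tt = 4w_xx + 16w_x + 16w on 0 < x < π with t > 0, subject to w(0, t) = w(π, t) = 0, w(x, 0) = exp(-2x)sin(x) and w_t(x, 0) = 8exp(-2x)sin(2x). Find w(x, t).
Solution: Substitute w = exp(-2x)u.
Then w_x = exp(-2x)(u_x - 2u), w_xx = exp(-2x)(u_xx - 4u_x + 4u), w_tt = exp(-2x)u_tt; substituting and dividing by exp(-2x), the lower-order terms cancel: u_tt = 4u_xx (standard wave equation).
Data for u: u(x,0) = exp(2x)w(x,0) = sin(x); u_t(x,0) = exp(2x)w_t(x,0) = 8sin(2x). The boundary conditions carry over: u(0,t) = u(π,t) = 0.
Separating variables: u = Σ [A_n cos(ω_n t) + B_n sin(ω_n t)] sin(nx), ω_n = 2n. From ICs (B_n = velocity coefficient / ω_n): A_1=1, B_2=2.
So u(x,t) = 2sin(4t)sin(2x) + sin(x)cos(2t), and w(x,t) = exp(-2x)u(x,t).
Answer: w(x, t) = 2exp(-2x)sin(4t)sin(2x) + exp(-2x)sin(x)cos(2t)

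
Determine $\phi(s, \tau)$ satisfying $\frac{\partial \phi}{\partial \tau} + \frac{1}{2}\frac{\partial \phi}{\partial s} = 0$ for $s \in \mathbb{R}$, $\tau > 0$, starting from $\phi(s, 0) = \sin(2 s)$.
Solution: By method of characteristics (waves move right with speed 1/2):
Along characteristics $s - \frac{1}{2}\tau =$ const, $\phi$ is constant, so $\phi(s,\tau) = f(s - \frac{1}{2}\tau)$ with $f = \phi( \cdot , 0)$.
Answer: $\phi(s, \tau) = - \sin(\tau - 2 s)$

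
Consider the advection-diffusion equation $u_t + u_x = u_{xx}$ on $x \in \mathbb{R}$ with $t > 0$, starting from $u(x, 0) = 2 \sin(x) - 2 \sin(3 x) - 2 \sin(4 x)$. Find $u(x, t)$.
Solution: Change to a moving frame: let $\eta = x - t$, $\sigma = t$ and write $u(x,t) = w(\eta,\sigma)$.
By the chain rule $u_t = w_{\sigma} - w_{\eta}$, $u_x = w_{\eta}$, $u_{xx} = w_{\eta\eta}$.
Then $u_t + u_x = w_{\sigma}$: the advection term cancels and the PDE becomes the heat equation $w_{\sigma} = w_{\eta\eta}$ on $\eta \in \mathbb{R}$.
Initial data: $w(\eta,0) = u(\eta,0) = 2 \sin(\eta) - 2 \sin(3 \eta) - 2 \sin(4 \eta)$.
On $\eta \in \mathbb{R}$ each mode satisfies $(\sin(n\eta))'' = -n^2 \sin(n\eta)$, so $e^{-n^2\sigma} \sin(n\eta)$ solves the heat equation; by superposition $w(\eta,\sigma) = \sum c_n e^{-n^2\sigma} \sin(n\eta)$.
Reading off the coefficients: $c_1=2, c_3=-2, c_4=-2$, so $w(\eta,\sigma) = 2 e^{-\sigma} \sin(\eta) - 2 e^{-9 \sigma} \sin(3 \eta) - 2 e^{-16 \sigma} \sin(4 \eta)$.
Substituting back $\eta = x - t$, $\sigma = t$: $u(x,t) = w(x - t, t)$.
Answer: $u(x, t) = -2 e^{-t} \sin(t - x) + 2 e^{-9 t} \sin(3 t - 3 x) + 2 e^{-16 t} \sin(4 t - 4 x)$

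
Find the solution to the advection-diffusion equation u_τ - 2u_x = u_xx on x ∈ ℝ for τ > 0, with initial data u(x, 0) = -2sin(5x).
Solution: Change to a moving frame: let η = x + 2τ, σ = τ and write u(x,τ) = w(η,σ).
By the chain rule u_τ = w_σ + 2w_η, u_x = w_η, u_xx = w_ηη.
Then u_τ - 2u_x = w_σ: the advection term cancels and the PDE becomes the heat equation w_σ = w_ηη on η ∈ ℝ.
Initial data: w(η,0) = u(η,0) = -2sin(5η).
On η ∈ ℝ each mode satisfies (sin(nη))″ = -n² sin(nη), so exp(-n²σ) sin(nη) solves the heat equation; by superposition w(η,σ) = Σ c_n exp(-n²σ) sin(nη).
Reading off the coefficients: c_5=-2, so w(η,σ) = -2exp(-25σ)sin(5η).
Substituting back η = x + 2τ, σ = τ: u(x,τ) = w(x + 2τ, τ).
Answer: u(x, τ) = -2exp(-25τ)sin(5x + 10τ)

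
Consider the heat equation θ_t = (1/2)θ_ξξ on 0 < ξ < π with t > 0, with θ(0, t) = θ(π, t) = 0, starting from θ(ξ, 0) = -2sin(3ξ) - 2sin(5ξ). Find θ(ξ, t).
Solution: Using separation of variables θ = X(ξ)G(t):
Eigenfunctions: sin(nξ), n = 1, 2, 3, ...
General solution: θ(ξ, t) = Σ c_n sin(nξ) exp(-n² t/2)
Matching θ(ξ,0) = -2sin(3ξ) - 2sin(5ξ) term by term: c_3=-2, c_5=-2.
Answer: θ(ξ, t) = -2exp(-9t/2)sin(3ξ) - 2exp(-25t/2)sin(5ξ)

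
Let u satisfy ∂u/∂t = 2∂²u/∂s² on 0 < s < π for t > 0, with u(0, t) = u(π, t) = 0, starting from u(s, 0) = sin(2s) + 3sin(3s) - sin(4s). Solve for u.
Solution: Using separation of variables u = X(s)T(t):
Eigenfunctions: sin(ns), n = 1, 2, 3, ...
General solution: u(s, t) = Σ c_n sin(ns) exp(-2n² t)
Matching u(s,0) = sin(2s) + 3sin(3s) - sin(4s) term by term: c_2=1, c_3=3, c_4=-1.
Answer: u(s, t) = exp(-8t)sin(2s) + 3exp(-18t)sin(3s) - exp(-32t)sin(4s)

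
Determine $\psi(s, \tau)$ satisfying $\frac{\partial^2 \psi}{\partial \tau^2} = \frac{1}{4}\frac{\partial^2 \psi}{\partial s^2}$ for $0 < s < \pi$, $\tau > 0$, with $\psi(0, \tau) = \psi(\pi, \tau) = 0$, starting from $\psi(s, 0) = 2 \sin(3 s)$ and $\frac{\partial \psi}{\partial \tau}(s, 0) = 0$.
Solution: Separating variables: $\psi = \sum [A_n \cos(\omega_n \tau) + B_n \sin(\omega_n \tau)] \sin(ns)$, $\omega_n = n/2$. From ICs: $A_3=2$.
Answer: $\psi(s, \tau) = 2 \sin(3 s) \cos(3 \tau/2)$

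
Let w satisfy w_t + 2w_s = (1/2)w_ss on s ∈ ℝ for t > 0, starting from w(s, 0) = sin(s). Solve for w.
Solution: Moving frame: η = s - 2t, σ = t, w = u(η,σ), so w_t = u_σ - 2u_η and w_ss = u_ηη.
Hence w_t + 2w_s = u_σ and the PDE becomes the heat equation u_σ = (1/2)u_ηη on η ∈ ℝ.
Initial data: u(η,0) = w(η,0) = sin(η). Each mode sin(nη) decays as exp(-n²σ/2) on ℝ, so u(η,σ) = Σ c_n exp(-n²σ/2) sin(nη) with c_1=1: u(η,σ) = exp(-σ/2)sin(η).
Substituting back: w(s,t) = u(s - 2t, t).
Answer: w(s, t) = exp(-t/2)sin(s - 2t)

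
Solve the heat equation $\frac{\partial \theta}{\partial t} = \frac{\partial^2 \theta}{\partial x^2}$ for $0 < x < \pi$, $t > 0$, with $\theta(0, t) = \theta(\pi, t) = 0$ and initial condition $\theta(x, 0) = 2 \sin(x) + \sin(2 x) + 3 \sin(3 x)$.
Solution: Separating variables: $\theta = \sum c_n e^{-n^2t} \sin(nx)$. From $\theta(x,0) = 2 \sin(x) + \sin(2 x) + 3 \sin(3 x)$: $c_1=2, c_2=1, c_3=3$.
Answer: $\theta(x, t) = 2 e^{-t} \sin(x) + e^{-4 t} \sin(2 x) + 3 e^{-9 t} \sin(3 x)$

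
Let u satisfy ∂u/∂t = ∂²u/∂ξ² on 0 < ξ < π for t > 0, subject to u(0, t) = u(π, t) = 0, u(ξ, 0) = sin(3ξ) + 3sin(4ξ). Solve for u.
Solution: Using separation of variables u = X(ξ)T(t):
Eigenfunctions: sin(nξ), n = 1, 2, 3, ...
General solution: u(ξ, t) = Σ c_n sin(nξ) exp(-n² t)
Matching u(ξ,0) = sin(3ξ) + 3sin(4ξ) term by term: c_3=1, c_4=3.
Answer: u(ξ, t) = exp(-9t)sin(3ξ) + 3exp(-16t)sin(4ξ)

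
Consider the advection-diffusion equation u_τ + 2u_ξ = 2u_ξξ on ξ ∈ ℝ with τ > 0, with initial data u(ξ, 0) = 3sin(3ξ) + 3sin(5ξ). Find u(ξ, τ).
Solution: Change to a moving frame: let η = ξ - 2τ, σ = τ and write u(ξ,τ) = w(η,σ).
By the chain rule u_τ = w_σ - 2w_η, u_ξ = w_η, u_ξξ = w_ηη.
Then u_τ + 2u_ξ = w_σ: the advection term cancels and the PDE becomes the heat equation w_σ = 2w_ηη on η ∈ ℝ.
Initial data: w(η,0) = u(η,0) = 3sin(3η) + 3sin(5η).
On η ∈ ℝ each mode satisfies (sin(nη))″ = -n² sin(nη), so exp(-2n²σ) sin(nη) solves the heat equation; by superposition w(η,σ) = Σ c_n exp(-2n²σ) sin(nη).
Reading off the coefficients: c_3=3, c_5=3, so w(η,σ) = 3exp(-18σ)sin(3η) + 3exp(-50σ)sin(5η).
Substituting back η = ξ - 2τ, σ = τ: u(ξ,τ) = w(ξ - 2τ, τ).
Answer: u(ξ, τ) = 3exp(-18τ)sin(3ξ - 6τ) + 3exp(-50τ)sin(5ξ - 10τ)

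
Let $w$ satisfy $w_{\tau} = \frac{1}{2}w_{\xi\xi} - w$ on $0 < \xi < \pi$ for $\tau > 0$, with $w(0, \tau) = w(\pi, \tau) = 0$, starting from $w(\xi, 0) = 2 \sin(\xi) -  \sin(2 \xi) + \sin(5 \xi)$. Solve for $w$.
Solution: Substitute $w = e^{-\tau}u$, i.e. $u = e^{\tau}w$.
By the product rule, $w_{\tau} = e^{-\tau}(u_{\tau} - u)$, $w_{\xi\xi} = e^{-\tau}u_{\xi\xi}$.
Substituting into the PDE and dividing by $e^{-\tau}$: $u_{\tau} - u = \frac{1}{2}u_{\xi\xi} - u$.
The lower-order terms cancel, leaving the standard heat equation $u_{\tau} = \frac{1}{2}u_{\xi\xi}$.
Initial data for $u$: $u(\xi,0) = w(\xi,0) = 2 \sin(\xi) - \sin(2 \xi) + \sin(5 \xi)$. The boundary conditions carry over: $u(0,\tau) = u(\pi,\tau) = 0$.
Solve for $u$:
  Using separation of variables $u = X(\xi)T(\tau)$:
  Eigenfunctions: $\sin(n\xi)$, $n = 1, 2, 3, \ldots$
  General solution: $u(\xi, \tau) = \sum c_n \sin(n\xi) e^{-n^2 \tau/2}$
  Matching $u(\xi,0) = 2 \sin(\xi) - \sin(2 \xi) + \sin(5 \xi)$ term by term: $c_1=2, c_2=-1, c_5=1$.
Hence $u(\xi,\tau) = - e^{-2 \tau} \sin(2 \xi) + 2 e^{-\tau/2} \sin(\xi) + e^{-25 \tau/2} \sin(5 \xi)$.
Transform back: $w(\xi,\tau) = e^{-\tau}u(\xi,\tau)$.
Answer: $w(\xi, \tau) = - e^{-3 \tau} \sin(2 \xi) + 2 e^{-3 \tau/2} \sin(\xi) + e^{-27 \tau/2} \sin(5 \xi)$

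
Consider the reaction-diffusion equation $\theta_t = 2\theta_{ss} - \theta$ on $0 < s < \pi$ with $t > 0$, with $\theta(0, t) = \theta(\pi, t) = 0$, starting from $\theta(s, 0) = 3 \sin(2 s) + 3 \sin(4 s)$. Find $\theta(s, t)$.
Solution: Substitute $\theta = e^{-t}u$.
Then $\theta_t = e^{-t}(u_t - u)$, $\theta_{ss} = e^{-t}u_{ss}$; substituting and dividing by $e^{-t}$, the lower-order terms cancel: $u_t = 2u_{ss}$ (standard heat equation).
Data for $u$: $u(s,0) = \theta(s,0) = 3 \sin(2 s) + 3 \sin(4 s)$. The boundary conditions carry over: $u(0,t) = u(\pi,t) = 0$.
Separating variables: $u = \sum c_n e^{-2n^2t} \sin(ns)$. From $u(s,0) = 3 \sin(2 s) + 3 \sin(4 s)$: $c_2=3, c_4=3$.
So $u(s,t) = 3 e^{-8 t} \sin(2 s) + 3 e^{-32 t} \sin(4 s)$, and $\theta(s,t) = e^{-t}u(s,t)$.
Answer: $\theta(s, t) = 3 e^{-9 t} \sin(2 s) + 3 e^{-33 t} \sin(4 s)$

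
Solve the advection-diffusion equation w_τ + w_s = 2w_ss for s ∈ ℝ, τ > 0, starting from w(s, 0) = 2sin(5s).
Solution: Change to a moving frame: let η = s - τ, σ = τ and write w(s,τ) = u(η,σ).
By the chain rule w_τ = u_σ - u_η, w_s = u_η, w_ss = u_ηη.
Then w_τ + w_s = u_σ: the advection term cancels and the PDE becomes the heat equation u_σ = 2u_ηη on η ∈ ℝ.
Initial data: u(η,0) = w(η,0) = 2sin(5η).
On η ∈ ℝ each mode satisfies (sin(nη))″ = -n² sin(nη), so exp(-2n²σ) sin(nη) solves the heat equation; by superposition u(η,σ) = Σ c_n exp(-2n²σ) sin(nη).
Reading off the coefficients: c_5=2, so u(η,σ) = 2exp(-50σ)sin(5η).
Substituting back η = s - τ, σ = τ: w(s,τ) = u(s - τ, τ).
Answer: w(s, τ) = 2exp(-50τ)sin(5s - 5τ)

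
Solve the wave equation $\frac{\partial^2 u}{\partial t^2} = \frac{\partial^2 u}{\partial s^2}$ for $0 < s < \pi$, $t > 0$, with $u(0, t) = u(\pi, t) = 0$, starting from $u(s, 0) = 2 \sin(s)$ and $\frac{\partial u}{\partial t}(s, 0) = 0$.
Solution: Using separation of variables $u = X(s)T(t)$:
Eigenfunctions: $\sin(ns)$, $n = 1, 2, 3, \ldots$
General solution: $u(s, t) = \sum [A_n \cos(n t) + B_n \sin(n t)] \sin(ns)$
From $u(s,0) = 2 \sin(s)$: $A_1=2$. From $u_t(s,0) = 0$: all $B_n = 0$.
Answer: $u(s, t) = 2 \sin(s) \cos(t)$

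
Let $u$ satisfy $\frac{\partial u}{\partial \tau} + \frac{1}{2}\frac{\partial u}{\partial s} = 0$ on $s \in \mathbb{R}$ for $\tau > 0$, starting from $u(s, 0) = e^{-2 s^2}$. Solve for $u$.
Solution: By characteristics ($ds/d\tau = 1/2$), $u(s,\tau) = f(s - \frac{1}{2}\tau)$ with $f = u( \cdot , 0)$.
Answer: $u(s, \tau) = e^{-2 (-\tau/2 + s)^2}$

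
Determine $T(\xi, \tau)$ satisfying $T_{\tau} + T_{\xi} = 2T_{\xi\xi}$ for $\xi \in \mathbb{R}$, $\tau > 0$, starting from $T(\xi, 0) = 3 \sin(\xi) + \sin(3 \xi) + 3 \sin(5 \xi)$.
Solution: Moving frame: $\eta = \xi - \tau$, $\sigma = \tau$, $T = u(\eta,\sigma)$, so $T_{\tau} = u_{\sigma} - u_{\eta}$ and $T_{\xi\xi} = u_{\eta\eta}$.
Hence $T_{\tau} + T_{\xi} = u_{\sigma}$ and the PDE becomes the heat equation $u_{\sigma} = 2u_{\eta\eta}$ on $\eta \in \mathbb{R}$.
Initial data: $u(\eta,0) = T(\eta,0) = 3 \sin(\eta) + \sin(3 \eta) + 3 \sin(5 \eta)$. Each mode $\sin(n\eta)$ decays as $e^{-2n^2\sigma}$ on $\mathbb{R}$, so $u(\eta,\sigma) = \sum c_n e^{-2n^2\sigma} \sin(n\eta)$ with $c_1=3, c_3=1, c_5=3$: $u(\eta,\sigma) = 3 e^{-2 \sigma} \sin(\eta) + e^{-18 \sigma} \sin(3 \eta) + 3 e^{-50 \sigma} \sin(5 \eta)$.
Substituting back: $T(\xi,\tau) = u(\xi - \tau, \tau)$.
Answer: $T(\xi, \tau) = -3 e^{-2 \tau} \sin(\tau - \xi) -  e^{-18 \tau} \sin(3 \tau - 3 \xi) - 3 e^{-50 \tau} \sin(5 \tau - 5 \xi)$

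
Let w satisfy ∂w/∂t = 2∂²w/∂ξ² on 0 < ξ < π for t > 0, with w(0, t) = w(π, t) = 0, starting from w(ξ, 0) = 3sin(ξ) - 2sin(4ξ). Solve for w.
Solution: Using separation of variables w = X(ξ)T(t):
Eigenfunctions: sin(nξ), n = 1, 2, 3, ...
General solution: w(ξ, t) = Σ c_n sin(nξ) exp(-2n² t)
Matching w(ξ,0) = 3sin(ξ) - 2sin(4ξ) term by term: c_1=3, c_4=-2.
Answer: w(ξ, t) = 3exp(-2t)sin(ξ) - 2exp(-32t)sin(4ξ)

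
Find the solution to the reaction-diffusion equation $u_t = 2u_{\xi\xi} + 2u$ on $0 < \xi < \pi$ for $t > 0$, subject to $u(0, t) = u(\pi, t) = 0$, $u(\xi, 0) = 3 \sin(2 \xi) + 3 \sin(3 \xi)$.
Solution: Substitute $u = e^{2t}w$, i.e. $w = e^{-2t}u$.
By the product rule, $u_t = e^{2t}(w_t + 2w)$, $u_{\xi\xi} = e^{2t}w_{\xi\xi}$.
Substituting into the PDE and dividing by $e^{2t}$: $w_t + 2w = 2w_{\xi\xi} + 2w$.
The lower-order terms cancel, leaving the standard heat equation $w_t = 2w_{\xi\xi}$.
Initial data for $w$: $w(\xi,0) = u(\xi,0) = 3 \sin(2 \xi) + 3 \sin(3 \xi)$. The boundary conditions carry over: $w(0,t) = w(\pi,t) = 0$.
Solve for $w$:
  Using separation of variables $w = X(\xi)T(t)$:
  Eigenfunctions: $\sin(n\xi)$, $n = 1, 2, 3, \ldots$
  General solution: $w(\xi, t) = \sum c_n \sin(n\xi) e^{-2n^2 t}$
  Matching $w(\xi,0) = 3 \sin(2 \xi) + 3 \sin(3 \xi)$ term by term: $c_2=3, c_3=3$.
Hence $w(\xi,t) = 3 e^{-8 t} \sin(2 \xi) + 3 e^{-18 t} \sin(3 \xi)$.
Transform back: $u(\xi,t) = e^{2t}w(\xi,t)$.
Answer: $u(\xi, t) = 3 e^{-6 t} \sin(2 \xi) + 3 e^{-16 t} \sin(3 \xi)$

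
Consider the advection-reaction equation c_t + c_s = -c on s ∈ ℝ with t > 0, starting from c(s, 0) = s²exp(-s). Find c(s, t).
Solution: Substitute c = exp(-s)u, i.e. u = exp(s)c.
By the product rule, c_s = exp(-s)(u_s - u), c_t = exp(-s)u_t.
Substituting into the PDE and dividing by exp(-s): u_t + (u_s - u) = -u.
The lower-order terms cancel, leaving the standard advection equation u_t + u_s = 0.
Initial data for u: u(s,0) = exp(s)c(s,0) = s².
Solve for u:
  By method of characteristics (waves move right with speed 1):
  Along characteristics s - t = const, u is constant, so u(s,t) = f(s - t) with f = u(·, 0).
Hence u(s,t) = s² - 2st + t².
Transform back: c(s,t) = exp(-s)u(s,t).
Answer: c(s, t) = s²exp(-s) - 2stexp(-s) + t²exp(-s)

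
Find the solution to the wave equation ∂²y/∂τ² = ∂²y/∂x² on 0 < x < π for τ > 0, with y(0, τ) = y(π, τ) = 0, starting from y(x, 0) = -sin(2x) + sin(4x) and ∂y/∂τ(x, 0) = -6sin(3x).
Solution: Separating variables: y = Σ [A_n cos(ω_n τ) + B_n sin(ω_n τ)] sin(nx), ω_n = n. From ICs (B_n = velocity coefficient / ω_n): A_2=-1, A_4=1, B_3=-2.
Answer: y(x, τ) = -sin(2x)cos(2τ) - 2sin(3x)sin(3τ) + sin(4x)cos(4τ)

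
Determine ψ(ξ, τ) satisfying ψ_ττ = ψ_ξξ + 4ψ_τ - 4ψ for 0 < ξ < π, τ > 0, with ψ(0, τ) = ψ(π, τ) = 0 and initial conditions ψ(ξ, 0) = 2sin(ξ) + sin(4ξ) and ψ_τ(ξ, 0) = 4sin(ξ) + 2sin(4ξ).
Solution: Substitute ψ = exp(2τ)u, i.e. u = exp(-2τ)ψ.
By the product rule, ψ_τ = exp(2τ)(u_τ + 2u), ψ_ττ = exp(2τ)(u_ττ + 4u_τ + 4u), ψ_ξξ = exp(2τ)u_ξξ.
Substituting into the PDE and dividing by exp(2τ): u_ττ + 4u_τ + 4u = u_ξξ + 4(u_τ + 2u) - 4u.
The lower-order terms cancel, leaving the standard wave equation u_ττ = u_ξξ.
Initial data for u: u(ξ,0) = ψ(ξ,0) = 2sin(ξ) + sin(4ξ); u_τ(ξ,0) = ψ_τ(ξ,0) - 2ψ(ξ,0) = 0. The boundary conditions carry over: u(0,τ) = u(π,τ) = 0.
Solve for u:
  Using separation of variables u = X(ξ)T(τ):
  Eigenfunctions: sin(nξ), n = 1, 2, 3, ...
  General solution: u(ξ, τ) = Σ [A_n cos(n τ) + B_n sin(n τ)] sin(nξ)
  From u(ξ,0) = 2sin(ξ) + sin(4ξ): A_1=2, A_4=1. From u_τ(ξ,0) = 0: all B_n = 0.
Hence u(ξ,τ) = 2sin(ξ)cos(τ) + sin(4ξ)cos(4τ).
Transform back: ψ(ξ,τ) = exp(2τ)u(ξ,τ).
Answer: ψ(ξ, τ) = 2exp(2τ)sin(ξ)cos(τ) + exp(2τ)sin(4ξ)cos(4τ)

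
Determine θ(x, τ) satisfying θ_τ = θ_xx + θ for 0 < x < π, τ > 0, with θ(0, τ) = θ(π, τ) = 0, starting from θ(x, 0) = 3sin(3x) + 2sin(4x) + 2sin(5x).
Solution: Substitute θ = exp(τ)u.
Then θ_τ = exp(τ)(u_τ + u), θ_xx = exp(τ)u_xx; substituting and dividing by exp(τ), the lower-order terms cancel: u_τ = u_xx (standard heat equation).
Data for u: u(x,0) = θ(x,0) = 3sin(3x) + 2sin(4x) + 2sin(5x). The boundary conditions carry over: u(0,τ) = u(π,τ) = 0.
Separating variables: u = Σ c_n exp(-n²τ) sin(nx). From u(x,0) = 3sin(3x) + 2sin(4x) + 2sin(5x): c_3=3, c_4=2, c_5=2.
So u(x,τ) = 3exp(-9τ)sin(3x) + 2exp(-16τ)sin(4x) + 2exp(-25τ)sin(5x), and θ(x,τ) = exp(τ)u(x,τ).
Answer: θ(x, τ) = 3exp(-8τ)sin(3x) + 2exp(-15τ)sin(4x) + 2exp(-24τ)sin(5x)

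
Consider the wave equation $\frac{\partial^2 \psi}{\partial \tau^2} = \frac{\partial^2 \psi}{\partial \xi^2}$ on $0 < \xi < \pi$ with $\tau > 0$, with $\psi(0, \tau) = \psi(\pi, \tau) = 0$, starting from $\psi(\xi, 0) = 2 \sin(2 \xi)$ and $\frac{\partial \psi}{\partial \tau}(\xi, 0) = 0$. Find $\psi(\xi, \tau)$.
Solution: Using separation of variables $\psi = X(\xi)T(\tau)$:
Eigenfunctions: $\sin(n\xi)$, $n = 1, 2, 3, \ldots$
General solution: $\psi(\xi, \tau) = \sum [A_n \cos(n \tau) + B_n \sin(n \tau)] \sin(n\xi)$
From $\psi(\xi,0) = 2 \sin(2 \xi)$: $A_2=2$. From $\psi_{\tau}(\xi,0) = 0$: all $B_n = 0$.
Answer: $\psi(\xi, \tau) = 2 \sin(2 \xi) \cos(2 \tau)$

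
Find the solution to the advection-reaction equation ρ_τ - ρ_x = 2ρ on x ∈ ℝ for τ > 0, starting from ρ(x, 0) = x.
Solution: Substitute ρ = exp(2τ)u, i.e. u = exp(-2τ)ρ.
By the product rule, ρ_τ = exp(2τ)(u_τ + 2u), ρ_x = exp(2τ)u_x.
Substituting into the PDE and dividing by exp(2τ): u_τ + 2u - u_x = 2u.
The lower-order terms cancel, leaving the standard advection equation u_τ - u_x = 0.
Initial data for u: u(x,0) = ρ(x,0) = x.
Solve for u:
  By method of characteristics (waves move left with speed 1):
  Along characteristics x + τ = const, u is constant, so u(x,τ) = f(x + τ) with f = u(·, 0).
Hence u(x,τ) = x + τ.
Transform back: ρ(x,τ) = exp(2τ)u(x,τ).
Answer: ρ(x, τ) = xexp(2τ) + τexp(2τ)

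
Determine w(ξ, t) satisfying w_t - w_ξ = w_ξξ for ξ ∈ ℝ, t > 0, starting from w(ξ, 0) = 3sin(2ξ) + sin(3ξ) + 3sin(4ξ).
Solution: Moving frame: η = ξ + t, σ = t, w = u(η,σ), so w_t = u_σ + u_η and w_ξξ = u_ηη.
Hence w_t - w_ξ = u_σ and the PDE becomes the heat equation u_σ = u_ηη on η ∈ ℝ.
Initial data: u(η,0) = w(η,0) = 3sin(2η) + sin(3η) + 3sin(4η). Each mode sin(nη) decays as exp(-n²σ) on ℝ, so u(η,σ) = Σ c_n exp(-n²σ) sin(nη) with c_2=3, c_3=1, c_4=3: u(η,σ) = 3exp(-4σ)sin(2η) + exp(-9σ)sin(3η) + 3exp(-16σ)sin(4η).
Substituting back: w(ξ,t) = u(ξ + t, t).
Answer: w(ξ, t) = 3exp(-4t)sin(2t + 2ξ) + exp(-9t)sin(3t + 3ξ) + 3exp(-16t)sin(4t + 4ξ)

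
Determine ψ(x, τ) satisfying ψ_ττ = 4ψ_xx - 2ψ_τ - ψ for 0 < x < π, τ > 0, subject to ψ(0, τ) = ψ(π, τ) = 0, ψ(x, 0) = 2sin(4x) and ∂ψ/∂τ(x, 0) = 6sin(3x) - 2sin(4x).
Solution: Substitute ψ = exp(-τ)u, i.e. u = exp(τ)ψ.
By the product rule, ψ_τ = exp(-τ)(u_τ - u), ψ_ττ = exp(-τ)(u_ττ - 2u_τ + u), ψ_xx = exp(-τ)u_xx.
Substituting into the PDE and dividing by exp(-τ): u_ττ - 2u_τ + u = 4u_xx - 2(u_τ - u) - u.
The lower-order terms cancel, leaving the standard wave equation u_ττ = 4u_xx.
Initial data for u: u(x,0) = ψ(x,0) = 2sin(4x); u_τ(x,0) = ψ_τ(x,0) + ψ(x,0) = 6sin(3x). The boundary conditions carry over: u(0,τ) = u(π,τ) = 0.
Solve for u:
  Using separation of variables u = X(x)T(τ):
  Eigenfunctions: sin(nx), n = 1, 2, 3, ...
  General solution: u(x, τ) = Σ [A_n cos(2n τ) + B_n sin(2n τ)] sin(nx)
  From u(x,0) = 2sin(4x): A_4=2. From u_τ(x,0) = 6sin(3x), using u_τ(x,0) = Σ ω_n B_n sin(nx) with ω_n = 2n: B_3 = 6/6 = 1.
Hence u(x,τ) = sin(3x)sin(6τ) + 2sin(4x)cos(8τ).
Transform back: ψ(x,τ) = exp(-τ)u(x,τ).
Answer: ψ(x, τ) = exp(-τ)sin(3x)sin(6τ) + 2exp(-τ)sin(4x)cos(8τ)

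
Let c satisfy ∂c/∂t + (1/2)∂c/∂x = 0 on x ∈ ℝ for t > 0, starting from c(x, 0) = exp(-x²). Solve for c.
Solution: By characteristics (dx/dt = 1/2), c(x,t) = f(x - (1/2)t) with f = c(·, 0).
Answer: c(x, t) = exp(-(-t/2 + x)²)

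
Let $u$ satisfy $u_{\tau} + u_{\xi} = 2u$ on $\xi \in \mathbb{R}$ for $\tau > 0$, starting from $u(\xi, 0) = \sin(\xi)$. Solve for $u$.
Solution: Substitute $u = e^{2\tau}w$.
Then $u_{\tau} = e^{2\tau}(w_{\tau} + 2w)$, $u_{\xi} = e^{2\tau}w_{\xi}$; substituting and dividing by $e^{2\tau}$, the lower-order terms cancel: $w_{\tau} + w_{\xi} = 0$ (standard advection equation).
Data for $w$: $w(\xi,0) = u(\xi,0) = \sin(\xi)$.
By characteristics ($d\xi/d\tau = 1$), $w(\xi,\tau) = f(\xi - \tau)$ with $f = w( \cdot , 0)$.
So $w(\xi,\tau) = \sin(\xi - \tau)$, and $u(\xi,\tau) = e^{2\tau}w(\xi,\tau)$.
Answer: $u(\xi, \tau) = - e^{2 \tau} \sin(\tau - \xi)$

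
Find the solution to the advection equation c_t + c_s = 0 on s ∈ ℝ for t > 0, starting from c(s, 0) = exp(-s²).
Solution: By characteristics (ds/dt = 1), c(s,t) = f(s - t) with f = c(·, 0).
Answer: c(s, t) = exp(-(s - t)²)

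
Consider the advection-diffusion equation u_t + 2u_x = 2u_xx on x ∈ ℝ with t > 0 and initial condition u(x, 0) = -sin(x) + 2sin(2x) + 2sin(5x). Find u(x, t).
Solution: Moving frame: η = x - 2t, σ = t, u = w(η,σ), so u_t = w_σ - 2w_η and u_xx = w_ηη.
Hence u_t + 2u_x = w_σ and the PDE becomes the heat equation w_σ = 2w_ηη on η ∈ ℝ.
Initial data: w(η,0) = u(η,0) = -sin(η) + 2sin(2η) + 2sin(5η). Each mode sin(nη) decays as exp(-2n²σ) on ℝ, so w(η,σ) = Σ c_n exp(-2n²σ) sin(nη) with c_1=-1, c_2=2, c_5=2: w(η,σ) = -exp(-2σ)sin(η) + 2exp(-8σ)sin(2η) + 2exp(-50σ)sin(5η).
Substituting back: u(x,t) = w(x - 2t, t).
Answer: u(x, t) = exp(-2t)sin(2t - x) - 2exp(-8t)sin(4t - 2x) - 2exp(-50t)sin(10t - 5x)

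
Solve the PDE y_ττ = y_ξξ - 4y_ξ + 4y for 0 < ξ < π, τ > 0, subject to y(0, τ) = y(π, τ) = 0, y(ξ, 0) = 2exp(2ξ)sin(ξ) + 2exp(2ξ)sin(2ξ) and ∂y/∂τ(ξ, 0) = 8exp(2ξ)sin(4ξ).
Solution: Substitute y = exp(2ξ)u, i.e. u = exp(-2ξ)y.
By the product rule, y_ξ = exp(2ξ)(u_ξ + 2u), y_ξξ = exp(2ξ)(u_ξξ + 4u_ξ + 4u), y_ττ = exp(2ξ)u_ττ.
Substituting into the PDE and dividing by exp(2ξ): u_ττ = (u_ξξ + 4u_ξ + 4u) - 4(u_ξ + 2u) + 4u.
The lower-order terms cancel, leaving the standard wave equation u_ττ = u_ξξ.
Initial data for u: u(ξ,0) = exp(-2ξ)y(ξ,0) = 2sin(ξ) + 2sin(2ξ); u_τ(ξ,0) = exp(-2ξ)y_τ(ξ,0) = 8sin(4ξ). The boundary conditions carry over: u(0,τ) = u(π,τ) = 0.
Solve for u:
  Using separation of variables u = X(ξ)T(τ):
  Eigenfunctions: sin(nξ), n = 1, 2, 3, ...
  General solution: u(ξ, τ) = Σ [A_n cos(n τ) + B_n sin(n τ)] sin(nξ)
  From u(ξ,0) = 2sin(ξ) + 2sin(2ξ): A_1=2, A_2=2. From u_τ(ξ,0) = 8sin(4ξ), using u_τ(ξ,0) = Σ ω_n B_n sin(nξ) with ω_n = n: B_4 = 8/4 = 2.
Hence u(ξ,τ) = 2sin(ξ)cos(τ) + 2sin(2ξ)cos(2τ) + 2sin(4ξ)sin(4τ).
Transform back: y(ξ,τ) = exp(2ξ)u(ξ,τ).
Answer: y(ξ, τ) = 2exp(2ξ)sin(ξ)cos(τ) + 2exp(2ξ)sin(2ξ)cos(2τ) + 2exp(2ξ)sin(4ξ)sin(4τ)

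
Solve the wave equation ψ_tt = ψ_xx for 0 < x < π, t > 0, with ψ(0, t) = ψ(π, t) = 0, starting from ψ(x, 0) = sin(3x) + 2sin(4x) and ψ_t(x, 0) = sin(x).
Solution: Using separation of variables ψ = X(x)T(t):
Eigenfunctions: sin(nx), n = 1, 2, 3, ...
General solution: ψ(x, t) = Σ [A_n cos(n t) + B_n sin(n t)] sin(nx)
From ψ(x,0) = sin(3x) + 2sin(4x): A_3=1, A_4=2. From ψ_t(x,0) = sin(x), using ψ_t(x,0) = Σ ω_n B_n sin(nx) with ω_n = n: B_1 = 1/1 = 1.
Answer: ψ(x, t) = sin(t)sin(x) + sin(3x)cos(3t) + 2sin(4x)cos(4t)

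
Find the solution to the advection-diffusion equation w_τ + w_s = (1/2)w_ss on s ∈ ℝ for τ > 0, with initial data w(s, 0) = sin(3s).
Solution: Moving frame: η = s - τ, σ = τ, w = u(η,σ), so w_τ = u_σ - u_η and w_ss = u_ηη.
Hence w_τ + w_s = u_σ and the PDE becomes the heat equation u_σ = (1/2)u_ηη on η ∈ ℝ.
Initial data: u(η,0) = w(η,0) = sin(3η). Each mode sin(nη) decays as exp(-n²σ/2) on ℝ, so u(η,σ) = Σ c_n exp(-n²σ/2) sin(nη) with c_3=1: u(η,σ) = exp(-9σ/2)sin(3η).
Substituting back: w(s,τ) = u(s - τ, τ).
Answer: w(s, τ) = exp(-9τ/2)sin(3s - 3τ)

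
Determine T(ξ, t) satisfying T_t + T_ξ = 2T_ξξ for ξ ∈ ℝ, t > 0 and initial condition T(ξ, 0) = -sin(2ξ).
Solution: Moving frame: η = ξ - t, σ = t, T = u(η,σ), so T_t = u_σ - u_η and T_ξξ = u_ηη.
Hence T_t + T_ξ = u_σ and the PDE becomes the heat equation u_σ = 2u_ηη on η ∈ ℝ.
Initial data: u(η,0) = T(η,0) = -sin(2η). Each mode sin(nη) decays as exp(-2n²σ) on ℝ, so u(η,σ) = Σ c_n exp(-2n²σ) sin(nη) with c_2=-1: u(η,σ) = -exp(-8σ)sin(2η).
Substituting back: T(ξ,t) = u(ξ - t, t).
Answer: T(ξ, t) = exp(-8t)sin(2t - 2ξ)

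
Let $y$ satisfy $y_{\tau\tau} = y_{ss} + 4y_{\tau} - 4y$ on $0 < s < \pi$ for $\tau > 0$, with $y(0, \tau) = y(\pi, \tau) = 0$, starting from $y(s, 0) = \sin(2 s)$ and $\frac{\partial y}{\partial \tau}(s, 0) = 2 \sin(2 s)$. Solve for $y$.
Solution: Substitute $y = e^{2\tau}u$.
Then $y_{\tau} = e^{2\tau}(u_{\tau} + 2u)$, $y_{\tau\tau} = e^{2\tau}(u_{\tau\tau} + 4u_{\tau} + 4u)$, $y_{ss} = e^{2\tau}u_{ss}$; substituting and dividing by $e^{2\tau}$, the lower-order terms cancel: $u_{\tau\tau} = u_{ss}$ (standard wave equation).
Data for $u$: $u(s,0) = y(s,0) = \sin(2 s)$; $u_{\tau}(s,0) = y_{\tau}(s,0) - 2y(s,0) = 0$. The boundary conditions carry over: $u(0,\tau) = u(\pi,\tau) = 0$.
Separating variables: $u = \sum [A_n \cos(\omega_n \tau) + B_n \sin(\omega_n \tau)] \sin(ns)$, $\omega_n = n$. From ICs: $A_2=1$.
So $u(s,\tau) = \sin(2 s) \cos(2 \tau)$, and $y(s,\tau) = e^{2\tau}u(s,\tau)$.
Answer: $y(s, \tau) = e^{2 \tau} \sin(2 s) \cos(2 \tau)$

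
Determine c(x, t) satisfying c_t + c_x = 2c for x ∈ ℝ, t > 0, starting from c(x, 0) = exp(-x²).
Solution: Substitute c = exp(2t)u.
Then c_t = exp(2t)(u_t + 2u), c_x = exp(2t)u_x; substituting and dividing by exp(2t), the lower-order terms cancel: u_t + u_x = 0 (standard advection equation).
Data for u: u(x,0) = c(x,0) = exp(-x²).
By characteristics (dx/dt = 1), u(x,t) = f(x - t) with f = u(·, 0).
So u(x,t) = exp(-(-t + x)²), and c(x,t) = exp(2t)u(x,t).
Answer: c(x, t) = exp(2t)exp(-(-t + x)²)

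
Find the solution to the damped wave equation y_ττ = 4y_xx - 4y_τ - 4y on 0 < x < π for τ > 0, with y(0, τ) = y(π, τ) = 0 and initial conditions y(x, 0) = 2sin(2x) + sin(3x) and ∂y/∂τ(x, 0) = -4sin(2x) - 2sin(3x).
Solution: Substitute y = exp(-2τ)u.
Then y_τ = exp(-2τ)(u_τ - 2u), y_ττ = exp(-2τ)(u_ττ - 4u_τ + 4u), y_xx = exp(-2τ)u_xx; substituting and dividing by exp(-2τ), the lower-order terms cancel: u_ττ = 4u_xx (standard wave equation).
Data for u: u(x,0) = y(x,0) = 2sin(2x) + sin(3x); u_τ(x,0) = y_τ(x,0) + 2y(x,0) = 0. The boundary conditions carry over: u(0,τ) = u(π,τ) = 0.
Separating variables: u = Σ [A_n cos(ω_n τ) + B_n sin(ω_n τ)] sin(nx), ω_n = 2n. From ICs: A_2=2, A_3=1.
So u(x,τ) = 2sin(2x)cos(4τ) + sin(3x)cos(6τ), and y(x,τ) = exp(-2τ)u(x,τ).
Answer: y(x, τ) = 2exp(-2τ)sin(2x)cos(4τ) + exp(-2τ)sin(3x)cos(6τ)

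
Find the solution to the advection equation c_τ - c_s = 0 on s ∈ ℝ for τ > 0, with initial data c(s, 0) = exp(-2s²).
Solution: By characteristics (ds/dτ = -1), c(s,τ) = f(s + τ) with f = c(·, 0).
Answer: c(s, τ) = exp(-2(s + τ)²)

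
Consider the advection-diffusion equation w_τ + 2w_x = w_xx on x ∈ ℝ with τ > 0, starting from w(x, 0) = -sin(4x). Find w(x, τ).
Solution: Change to a moving frame: let η = x - 2τ, σ = τ and write w(x,τ) = u(η,σ).
By the chain rule w_τ = u_σ - 2u_η, w_x = u_η, w_xx = u_ηη.
Then w_τ + 2w_x = u_σ: the advection term cancels and the PDE becomes the heat equation u_σ = u_ηη on η ∈ ℝ.
Initial data: u(η,0) = w(η,0) = -sin(4η).
On η ∈ ℝ each mode satisfies (sin(nη))″ = -n² sin(nη), so exp(-n²σ) sin(nη) solves the heat equation; by superposition u(η,σ) = Σ c_n exp(-n²σ) sin(nη).
Reading off the coefficients: c_4=-1, so u(η,σ) = -exp(-16σ)sin(4η).
Substituting back η = x - 2τ, σ = τ: w(x,τ) = u(x - 2τ, τ).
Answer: w(x, τ) = -exp(-16τ)sin(4x - 8τ)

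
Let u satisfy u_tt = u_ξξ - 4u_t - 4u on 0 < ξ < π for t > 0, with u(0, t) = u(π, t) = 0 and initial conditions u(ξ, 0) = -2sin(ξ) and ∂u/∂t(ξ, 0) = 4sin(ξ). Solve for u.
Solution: Substitute u = exp(-2t)w, i.e. w = exp(2t)u.
By the product rule, u_t = exp(-2t)(w_t - 2w), u_tt = exp(-2t)(w_tt - 4w_t + 4w), u_ξξ = exp(-2t)w_ξξ.
Substituting into the PDE and dividing by exp(-2t): w_tt - 4w_t + 4w = w_ξξ - 4(w_t - 2w) - 4w.
The lower-order terms cancel, leaving the standard wave equation w_tt = w_ξξ.
Initial data for w: w(ξ,0) = u(ξ,0) = -2sin(ξ); w_t(ξ,0) = u_t(ξ,0) + 2u(ξ,0) = 0. The boundary conditions carry over: w(0,t) = w(π,t) = 0.
Solve for w:
  Using separation of variables w = X(ξ)T(t):
  Eigenfunctions: sin(nξ), n = 1, 2, 3, ...
  General solution: w(ξ, t) = Σ [A_n cos(n t) + B_n sin(n t)] sin(nξ)
  From w(ξ,0) = -2sin(ξ): A_1=-2. From w_t(ξ,0) = 0: all B_n = 0.
Hence w(ξ,t) = -2sin(ξ)cos(t).
Transform back: u(ξ,t) = exp(-2t)w(ξ,t).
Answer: u(ξ, t) = -2exp(-2t)sin(ξ)cos(t)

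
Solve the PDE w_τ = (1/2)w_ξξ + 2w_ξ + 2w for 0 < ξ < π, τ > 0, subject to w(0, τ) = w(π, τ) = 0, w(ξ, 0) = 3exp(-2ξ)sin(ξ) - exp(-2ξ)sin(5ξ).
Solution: Substitute w = exp(-2ξ)u, i.e. u = exp(2ξ)w.
By the product rule, w_ξ = exp(-2ξ)(u_ξ - 2u), w_ξξ = exp(-2ξ)(u_ξξ - 4u_ξ + 4u), w_τ = exp(-2ξ)u_τ.
Substituting into the PDE and dividing by exp(-2ξ): u_τ = (1/2)(u_ξξ - 4u_ξ + 4u) + 2(u_ξ - 2u) + 2u.
The lower-order terms cancel, leaving the standard heat equation u_τ = (1/2)u_ξξ.
Initial data for u: u(ξ,0) = exp(2ξ)w(ξ,0) = 3sin(ξ) - sin(5ξ). The boundary conditions carry over: u(0,τ) = u(π,τ) = 0.
Solve for u:
  Using separation of variables u = X(ξ)T(τ):
  Eigenfunctions: sin(nξ), n = 1, 2, 3, ...
  General solution: u(ξ, τ) = Σ c_n sin(nξ) exp(-n² τ/2)
  Matching u(ξ,0) = 3sin(ξ) - sin(5ξ) term by term: c_1=3, c_5=-1.
Hence u(ξ,τ) = 3exp(-τ/2)sin(ξ) - exp(-25τ/2)sin(5ξ).
Transform back: w(ξ,τ) = exp(-2ξ)u(ξ,τ).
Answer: w(ξ, τ) = 3exp(-2ξ)exp(-τ/2)sin(ξ) - exp(-2ξ)exp(-25τ/2)sin(5ξ)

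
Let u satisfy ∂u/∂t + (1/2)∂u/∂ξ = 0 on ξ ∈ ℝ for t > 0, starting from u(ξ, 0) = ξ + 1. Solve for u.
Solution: By method of characteristics (waves move right with speed 1/2):
Along characteristics ξ - (1/2)t = const, u is constant, so u(ξ,t) = f(ξ - (1/2)t) with f = u(·, 0).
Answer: u(ξ, t) = -(1/2)t + ξ + 1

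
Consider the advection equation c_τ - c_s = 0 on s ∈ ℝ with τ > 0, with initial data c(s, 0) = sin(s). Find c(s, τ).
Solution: By characteristics (ds/dτ = -1), c(s,τ) = f(s + τ) with f = c(·, 0).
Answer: c(s, τ) = sin(s + τ)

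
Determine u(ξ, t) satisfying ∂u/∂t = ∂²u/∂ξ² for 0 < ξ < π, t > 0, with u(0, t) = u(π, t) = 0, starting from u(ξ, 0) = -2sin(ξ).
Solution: Using separation of variables u = X(ξ)T(t):
Eigenfunctions: sin(nξ), n = 1, 2, 3, ...
General solution: u(ξ, t) = Σ c_n sin(nξ) exp(-n² t)
Matching u(ξ,0) = -2sin(ξ) term by term: c_1=-2.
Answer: u(ξ, t) = -2exp(-t)sin(ξ)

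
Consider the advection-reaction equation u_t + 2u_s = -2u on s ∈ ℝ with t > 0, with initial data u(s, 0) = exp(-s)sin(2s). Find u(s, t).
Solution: Substitute u = exp(-s)w, i.e. w = exp(s)u.
By the product rule, u_s = exp(-s)(w_s - w), u_t = exp(-s)w_t.
Substituting into the PDE and dividing by exp(-s): w_t + 2(w_s - w) = -2w.
The lower-order terms cancel, leaving the standard advection equation w_t + 2w_s = 0.
Initial data for w: w(s,0) = exp(s)u(s,0) = sin(2s).
Solve for w:
  By method of characteristics (waves move right with speed 2):
  Along characteristics s - 2t = const, w is constant, so w(s,t) = f(s - 2t) with f = w(·, 0).
Hence w(s,t) = sin(2s - 4t).
Transform back: u(s,t) = exp(-s)w(s,t).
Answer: u(s, t) = exp(-s)sin(2s - 4t)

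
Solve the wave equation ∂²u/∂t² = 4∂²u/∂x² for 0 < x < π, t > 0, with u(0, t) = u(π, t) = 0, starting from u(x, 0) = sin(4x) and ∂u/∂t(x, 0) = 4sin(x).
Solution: Using separation of variables u = X(x)T(t):
Eigenfunctions: sin(nx), n = 1, 2, 3, ...
General solution: u(x, t) = Σ [A_n cos(2n t) + B_n sin(2n t)] sin(nx)
From u(x,0) = sin(4x): A_4=1. From u_t(x,0) = 4sin(x), using u_t(x,0) = Σ ω_n B_n sin(nx) with ω_n = 2n: B_1 = 4/2 = 2.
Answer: u(x, t) = 2sin(2t)sin(x) + sin(4x)cos(8t)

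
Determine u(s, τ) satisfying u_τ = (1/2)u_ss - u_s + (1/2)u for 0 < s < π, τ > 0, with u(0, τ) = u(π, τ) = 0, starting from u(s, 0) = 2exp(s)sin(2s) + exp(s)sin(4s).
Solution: Substitute u = exp(s)w.
Then u_s = exp(s)(w_s + w), u_ss = exp(s)(w_ss + 2w_s + w), u_τ = exp(s)w_τ; substituting and dividing by exp(s), the lower-order terms cancel: w_τ = (1/2)w_ss (standard heat equation).
Data for w: w(s,0) = exp(-s)u(s,0) = 2sin(2s) + sin(4s). The boundary conditions carry over: w(0,τ) = w(π,τ) = 0.
Separating variables: w = Σ c_n exp(-n²τ/2) sin(ns). From w(s,0) = 2sin(2s) + sin(4s): c_2=2, c_4=1.
So w(s,τ) = 2exp(-2τ)sin(2s) + exp(-8τ)sin(4s), and u(s,τ) = exp(s)w(s,τ).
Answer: u(s, τ) = 2exp(s)exp(-2τ)sin(2s) + exp(s)exp(-8τ)sin(4s)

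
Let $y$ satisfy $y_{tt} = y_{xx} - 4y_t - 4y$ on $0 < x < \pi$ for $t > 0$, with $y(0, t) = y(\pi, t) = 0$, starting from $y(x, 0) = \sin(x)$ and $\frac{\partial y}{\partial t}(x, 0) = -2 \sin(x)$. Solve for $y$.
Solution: Substitute $y = e^{-2t}u$.
Then $y_t = e^{-2t}(u_t - 2u)$, $y_{tt} = e^{-2t}(u_{tt} - 4u_t + 4u)$, $y_{xx} = e^{-2t}u_{xx}$; substituting and dividing by $e^{-2t}$, the lower-order terms cancel: $u_{tt} = u_{xx}$ (standard wave equation).
Data for $u$: $u(x,0) = y(x,0) = \sin(x)$; $u_t(x,0) = y_t(x,0) + 2y(x,0) = 0$. The boundary conditions carry over: $u(0,t) = u(\pi,t) = 0$.
Separating variables: $u = \sum [A_n \cos(\omega_n t) + B_n \sin(\omega_n t)] \sin(nx)$, $\omega_n = n$. From ICs: $A_1=1$.
So $u(x,t) = \sin(x) \cos(t)$, and $y(x,t) = e^{-2t}u(x,t)$.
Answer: $y(x, t) = e^{-2 t} \sin(x) \cos(t)$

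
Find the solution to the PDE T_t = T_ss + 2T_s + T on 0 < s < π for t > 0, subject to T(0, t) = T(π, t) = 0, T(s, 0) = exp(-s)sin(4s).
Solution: Substitute T = exp(-s)u, i.e. u = exp(s)T.
By the product rule, T_s = exp(-s)(u_s - u), T_ss = exp(-s)(u_ss - 2u_s + u), T_t = exp(-s)u_t.
Substituting into the PDE and dividing by exp(-s): u_t = (u_ss - 2u_s + u) + 2(u_s - u) + u.
The lower-order terms cancel, leaving the standard heat equation u_t = u_ss.
Initial data for u: u(s,0) = exp(s)T(s,0) = sin(4s). The boundary conditions carry over: u(0,t) = u(π,t) = 0.
Solve for u:
  Using separation of variables u = X(s)G(t):
  Eigenfunctions: sin(ns), n = 1, 2, 3, ...
  General solution: u(s, t) = Σ c_n sin(ns) exp(-n² t)
  Matching u(s,0) = sin(4s) term by term: c_4=1.
Hence u(s,t) = exp(-16t)sin(4s).
Transform back: T(s,t) = exp(-s)u(s,t).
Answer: T(s, t) = exp(-s)exp(-16t)sin(4s)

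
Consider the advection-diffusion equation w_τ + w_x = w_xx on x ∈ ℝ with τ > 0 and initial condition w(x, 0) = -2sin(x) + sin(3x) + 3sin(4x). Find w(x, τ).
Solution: Moving frame: η = x - τ, σ = τ, w = u(η,σ), so w_τ = u_σ - u_η and w_xx = u_ηη.
Hence w_τ + w_x = u_σ and the PDE becomes the heat equation u_σ = u_ηη on η ∈ ℝ.
Initial data: u(η,0) = w(η,0) = -2sin(η) + sin(3η) + 3sin(4η). Each mode sin(nη) decays as exp(-n²σ) on ℝ, so u(η,σ) = Σ c_n exp(-n²σ) sin(nη) with c_1=-2, c_3=1, c_4=3: u(η,σ) = -2exp(-σ)sin(η) + exp(-9σ)sin(3η) + 3exp(-16σ)sin(4η).
Substituting back: w(x,τ) = u(x - τ, τ).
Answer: w(x, τ) = -2exp(-τ)sin(x - τ) + exp(-9τ)sin(3x - 3τ) + 3exp(-16τ)sin(4x - 4τ)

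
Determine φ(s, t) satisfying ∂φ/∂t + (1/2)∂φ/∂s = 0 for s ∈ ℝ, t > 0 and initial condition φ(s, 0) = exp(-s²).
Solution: By characteristics (ds/dt = 1/2), φ(s,t) = f(s - (1/2)t) with f = φ(·, 0).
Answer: φ(s, t) = exp(-(s - t/2)²)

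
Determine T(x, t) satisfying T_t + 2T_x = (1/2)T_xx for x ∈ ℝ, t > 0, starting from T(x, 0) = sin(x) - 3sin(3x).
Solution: Change to a moving frame: let η = x - 2t, σ = t and write T(x,t) = u(η,σ).
By the chain rule T_t = u_σ - 2u_η, T_x = u_η, T_xx = u_ηη.
Then T_t + 2T_x = u_σ: the advection term cancels and the PDE becomes the heat equation u_σ = (1/2)u_ηη on η ∈ ℝ.
Initial data: u(η,0) = T(η,0) = sin(η) - 3sin(3η).
On η ∈ ℝ each mode satisfies (sin(nη))″ = -n² sin(nη), so exp(-n²σ/2) sin(nη) solves the heat equation; by superposition u(η,σ) = Σ c_n exp(-n²σ/2) sin(nη).
Reading off the coefficients: c_1=1, c_3=-3, so u(η,σ) = exp(-σ/2)sin(η) - 3exp(-9σ/2)sin(3η).
Substituting back η = x - 2t, σ = t: T(x,t) = u(x - 2t, t).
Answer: T(x, t) = -exp(-t/2)sin(2t - x) + 3exp(-9t/2)sin(6t - 3x)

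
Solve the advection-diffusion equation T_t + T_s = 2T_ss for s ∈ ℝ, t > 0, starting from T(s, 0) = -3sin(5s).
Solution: Change to a moving frame: let η = s - t, σ = t and write T(s,t) = u(η,σ).
By the chain rule T_t = u_σ - u_η, T_s = u_η, T_ss = u_ηη.
Then T_t + T_s = u_σ: the advection term cancels and the PDE becomes the heat equation u_σ = 2u_ηη on η ∈ ℝ.
Initial data: u(η,0) = T(η,0) = -3sin(5η).
On η ∈ ℝ each mode satisfies (sin(nη))″ = -n² sin(nη), so exp(-2n²σ) sin(nη) solves the heat equation; by superposition u(η,σ) = Σ c_n exp(-2n²σ) sin(nη).
Reading off the coefficients: c_5=-3, so u(η,σ) = -3exp(-50σ)sin(5η).
Substituting back η = s - t, σ = t: T(s,t) = u(s - t, t).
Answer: T(s, t) = -3exp(-50t)sin(5s - 5t)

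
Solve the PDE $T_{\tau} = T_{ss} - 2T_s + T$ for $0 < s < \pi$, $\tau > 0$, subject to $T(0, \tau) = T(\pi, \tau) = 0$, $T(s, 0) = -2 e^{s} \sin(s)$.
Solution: Substitute $T = e^{s}u$, i.e. $u = e^{-s}T$.
By the product rule, $T_s = e^{s}(u_s + u)$, $T_{ss} = e^{s}(u_{ss} + 2u_s + u)$, $T_{\tau} = e^{s}u_{\tau}$.
Substituting into the PDE and dividing by $e^{s}$: $u_{\tau} = (u_{ss} + 2u_s + u) - 2(u_s + u) + u$.
The lower-order terms cancel, leaving the standard heat equation $u_{\tau} = u_{ss}$.
Initial data for $u$: $u(s,0) = e^{-s}T(s,0) = -2 \sin(s)$. The boundary conditions carry over: $u(0,\tau) = u(\pi,\tau) = 0$.
Solve for $u$:
  Using separation of variables $u = X(s)G(\tau)$:
  Eigenfunctions: $\sin(ns)$, $n = 1, 2, 3, \ldots$
  General solution: $u(s, \tau) = \sum c_n \sin(ns) e^{-n^2 \tau}$
  Matching $u(s,0) = -2 \sin(s)$ term by term: $c_1=-2$.
Hence $u(s,\tau) = -2 e^{-\tau} \sin(s)$.
Transform back: $T(s,\tau) = e^{s}u(s,\tau)$.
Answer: $T(s, \tau) = -2 e^{-\tau} e^{s} \sin(s)$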